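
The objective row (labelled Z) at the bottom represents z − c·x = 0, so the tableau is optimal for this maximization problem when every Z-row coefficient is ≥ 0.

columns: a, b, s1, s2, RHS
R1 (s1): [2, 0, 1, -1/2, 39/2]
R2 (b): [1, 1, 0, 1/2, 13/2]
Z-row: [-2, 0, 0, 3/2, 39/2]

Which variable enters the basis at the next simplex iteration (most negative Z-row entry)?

a

Negative Z-row entries: a: -2.
The most negative is -2 in column a, so a enters.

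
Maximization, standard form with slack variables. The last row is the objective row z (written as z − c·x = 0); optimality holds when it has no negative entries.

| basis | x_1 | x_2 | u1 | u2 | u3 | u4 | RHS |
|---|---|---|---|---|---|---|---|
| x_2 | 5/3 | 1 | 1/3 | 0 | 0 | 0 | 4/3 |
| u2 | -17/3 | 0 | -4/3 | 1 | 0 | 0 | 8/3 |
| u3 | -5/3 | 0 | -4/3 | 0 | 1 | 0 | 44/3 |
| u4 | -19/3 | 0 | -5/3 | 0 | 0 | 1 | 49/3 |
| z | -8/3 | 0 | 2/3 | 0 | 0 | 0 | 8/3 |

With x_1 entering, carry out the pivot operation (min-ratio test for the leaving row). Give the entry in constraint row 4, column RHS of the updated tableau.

Ratio test on column x_1 — row 1: (4/3)/(5/3) = 4/5; row 2: entry -17/3 ≤ 0; row 3: entry -5/3 ≤ 0; row 4: entry -19/3 ≤ 0. Minimum is 4/5 at row 1 (x_2 leaves); pivot element 5/3.
Divide row 1 by 5/3; eliminate column x_1 from the other rows.
Row 4 update in column RHS: 49/3 − (-19/3)·(4/5) = 107/5.

107/5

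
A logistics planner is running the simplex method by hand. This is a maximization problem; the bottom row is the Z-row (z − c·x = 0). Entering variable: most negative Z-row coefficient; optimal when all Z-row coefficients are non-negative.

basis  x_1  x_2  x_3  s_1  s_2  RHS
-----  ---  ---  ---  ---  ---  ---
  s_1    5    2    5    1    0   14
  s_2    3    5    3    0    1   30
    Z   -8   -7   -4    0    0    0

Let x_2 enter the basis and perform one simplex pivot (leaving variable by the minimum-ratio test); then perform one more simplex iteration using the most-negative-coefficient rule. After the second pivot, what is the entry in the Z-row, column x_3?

Ratio test on column x_2 — row 1: 14/2 = 7; row 2: 30/5 = 6. Minimum is 6 at row 2 (s_2 leaves); pivot element 5.
Divide row 2 by 5; eliminate column x_2 from the other rows.
Second iteration: most negative Z-row entry is -19/5 in column x_1, so x_1 enters.
Ratio test on column x_1 — row 1: 2/(19/5) = 10/19; row 2: 6/(3/5) = 10. Minimum is 10/19 at row 1 (s_1 leaves); pivot element 19/5.
Divide row 1 by 19/5; eliminate column x_1 from the other rows.
After both pivots, the entry at the Z-row, column x_3 is 4.

4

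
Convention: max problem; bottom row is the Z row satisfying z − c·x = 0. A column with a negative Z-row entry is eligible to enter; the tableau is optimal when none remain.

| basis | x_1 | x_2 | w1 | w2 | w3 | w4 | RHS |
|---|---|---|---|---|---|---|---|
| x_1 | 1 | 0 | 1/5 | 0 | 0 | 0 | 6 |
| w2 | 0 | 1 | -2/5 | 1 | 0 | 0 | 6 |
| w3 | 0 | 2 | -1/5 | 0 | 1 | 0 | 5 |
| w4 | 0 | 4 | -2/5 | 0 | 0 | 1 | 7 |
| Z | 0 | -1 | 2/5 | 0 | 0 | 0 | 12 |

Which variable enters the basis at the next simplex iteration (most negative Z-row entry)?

x_2

Negative Z-row entries: x_2: -1.
The most negative is -1 in column x_2, so x_2 enters.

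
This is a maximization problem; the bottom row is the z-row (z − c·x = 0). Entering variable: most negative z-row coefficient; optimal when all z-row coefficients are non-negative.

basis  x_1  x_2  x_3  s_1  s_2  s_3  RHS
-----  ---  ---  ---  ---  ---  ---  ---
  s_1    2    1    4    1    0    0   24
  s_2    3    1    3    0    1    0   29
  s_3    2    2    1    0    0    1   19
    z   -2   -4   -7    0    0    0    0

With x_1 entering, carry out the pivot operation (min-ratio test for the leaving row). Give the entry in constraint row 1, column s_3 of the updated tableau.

-1

Ratio test on column x_1 — row 1: 24/2 = 12; row 2: 29/3 = 29/3; row 3: 19/2 = 19/2. Minimum is 19/2 at row 3 (s_3 leaves); pivot element 2.
Divide row 3 by 2; eliminate column x_1 from the other rows.
Row 1 update in column s_3: 0 − 2·(1/2) = -1.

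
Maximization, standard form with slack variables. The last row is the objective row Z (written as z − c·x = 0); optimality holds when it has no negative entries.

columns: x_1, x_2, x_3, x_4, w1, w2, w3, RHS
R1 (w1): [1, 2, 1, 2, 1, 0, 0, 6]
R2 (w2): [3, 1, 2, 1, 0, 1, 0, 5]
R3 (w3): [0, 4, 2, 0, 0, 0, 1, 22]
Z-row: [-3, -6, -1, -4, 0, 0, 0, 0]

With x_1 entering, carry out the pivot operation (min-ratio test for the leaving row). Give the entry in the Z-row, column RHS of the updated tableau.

5

Ratio test on column x_1 — row 1: 6/1 = 6; row 2: 5/3 = 5/3; row 3: entry 0 ≤ 0. Minimum is 5/3 at row 2 (w2 leaves); pivot element 3.
Divide row 2 by 3; eliminate column x_1 from the other rows.
Z-row update in column RHS: 0 − (-3)·(5/3) = 5.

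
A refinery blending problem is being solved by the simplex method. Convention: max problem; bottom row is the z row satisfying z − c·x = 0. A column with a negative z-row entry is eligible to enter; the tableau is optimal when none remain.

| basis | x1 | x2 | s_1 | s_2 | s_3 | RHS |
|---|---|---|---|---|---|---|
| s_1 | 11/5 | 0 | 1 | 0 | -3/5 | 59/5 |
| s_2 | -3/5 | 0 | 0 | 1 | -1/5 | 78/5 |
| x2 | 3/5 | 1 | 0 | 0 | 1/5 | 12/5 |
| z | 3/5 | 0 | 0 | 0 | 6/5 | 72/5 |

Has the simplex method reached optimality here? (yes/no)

yes

Every z-row coefficient is ≥ 0, so the tableau is optimal.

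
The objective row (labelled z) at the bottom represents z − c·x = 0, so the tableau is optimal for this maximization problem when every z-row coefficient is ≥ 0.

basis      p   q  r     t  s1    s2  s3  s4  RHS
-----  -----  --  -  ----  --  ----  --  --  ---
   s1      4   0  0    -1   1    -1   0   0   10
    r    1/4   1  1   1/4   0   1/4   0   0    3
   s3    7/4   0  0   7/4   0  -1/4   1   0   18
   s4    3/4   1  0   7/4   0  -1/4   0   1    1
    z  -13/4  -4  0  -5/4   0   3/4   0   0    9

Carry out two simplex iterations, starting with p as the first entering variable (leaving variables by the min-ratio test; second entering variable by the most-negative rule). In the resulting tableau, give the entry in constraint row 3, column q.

-3

Ratio test on column p — row 1: 10/4 = 5/2; row 2: 3/(1/4) = 12; row 3: 18/(7/4) = 72/7; row 4: 1/(3/4) = 4/3. Minimum is 4/3 at row 4 (s4 leaves); pivot element 3/4.
Divide row 4 by 3/4; eliminate column p from the other rows.
Second iteration: most negative z-row entry is -1/3 in column s2, so s2 enters.
Ratio test on column s2 — row 1: (14/3)/(1/3) = 14; row 2: (8/3)/(1/3) = 8; row 3: (47/3)/(1/3) = 47; row 4: entry -1/3 ≤ 0. Minimum is 8 at row 2 (r leaves); pivot element 1/3.
Divide row 2 by 1/3; eliminate column s2 from the other rows.
After both pivots, the entry at constraint row 3, column q is -3.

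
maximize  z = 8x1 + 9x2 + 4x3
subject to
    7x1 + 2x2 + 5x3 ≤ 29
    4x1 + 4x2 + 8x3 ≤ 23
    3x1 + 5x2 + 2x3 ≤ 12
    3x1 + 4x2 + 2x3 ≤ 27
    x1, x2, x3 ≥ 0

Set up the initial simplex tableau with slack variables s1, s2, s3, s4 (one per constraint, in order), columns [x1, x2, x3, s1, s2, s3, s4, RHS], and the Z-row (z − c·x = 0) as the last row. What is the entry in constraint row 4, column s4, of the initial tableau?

Slack s4 belongs to constraint 4; its column is the unit vector e_4, so the entry in row 4 is 1.

1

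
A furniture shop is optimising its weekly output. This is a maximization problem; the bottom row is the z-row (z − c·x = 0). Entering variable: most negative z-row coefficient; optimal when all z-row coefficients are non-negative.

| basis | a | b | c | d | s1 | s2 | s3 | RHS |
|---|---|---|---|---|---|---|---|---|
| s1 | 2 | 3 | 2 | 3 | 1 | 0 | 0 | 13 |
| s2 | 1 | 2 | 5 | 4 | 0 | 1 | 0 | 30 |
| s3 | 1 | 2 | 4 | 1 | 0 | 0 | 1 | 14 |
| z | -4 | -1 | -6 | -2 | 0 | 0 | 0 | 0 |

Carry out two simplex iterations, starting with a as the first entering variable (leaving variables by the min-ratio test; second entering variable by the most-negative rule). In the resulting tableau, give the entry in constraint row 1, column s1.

2/3

Ratio test on column a — row 1: 13/2 = 13/2; row 2: 30/1 = 30; row 3: 14/1 = 14. Minimum is 13/2 at row 1 (s1 leaves); pivot element 2.
Divide row 1 by 2; eliminate column a from the other rows.
Second iteration: most negative z-row entry is -2 in column c, so c enters.
Ratio test on column c — row 1: (13/2)/1 = 13/2; row 2: (47/2)/4 = 47/8; row 3: (15/2)/3 = 5/2. Minimum is 5/2 at row 3 (s3 leaves); pivot element 3.
Divide row 3 by 3; eliminate column c from the other rows.
After both pivots, the entry at constraint row 1, column s1 is 2/3.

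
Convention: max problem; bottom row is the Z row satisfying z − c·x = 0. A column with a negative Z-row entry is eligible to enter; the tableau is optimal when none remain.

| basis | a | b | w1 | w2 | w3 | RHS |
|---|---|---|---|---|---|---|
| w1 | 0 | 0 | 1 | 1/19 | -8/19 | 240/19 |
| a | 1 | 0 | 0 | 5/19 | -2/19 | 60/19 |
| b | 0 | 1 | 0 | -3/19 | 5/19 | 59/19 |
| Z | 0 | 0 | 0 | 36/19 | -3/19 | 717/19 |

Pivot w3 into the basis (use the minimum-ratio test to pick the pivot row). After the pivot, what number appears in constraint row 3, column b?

19/5

Ratio test on column w3 — row 1: entry -8/19 ≤ 0; row 2: entry -2/19 ≤ 0; row 3: (59/19)/(5/19) = 59/5. Minimum is 59/5 at row 3 (b leaves); pivot element 5/19.
Divide row 3 by 5/19; eliminate column w3 from the other rows.
In the new row 3, the b entry is the old entry divided by the pivot: 1/(5/19) = 19/5.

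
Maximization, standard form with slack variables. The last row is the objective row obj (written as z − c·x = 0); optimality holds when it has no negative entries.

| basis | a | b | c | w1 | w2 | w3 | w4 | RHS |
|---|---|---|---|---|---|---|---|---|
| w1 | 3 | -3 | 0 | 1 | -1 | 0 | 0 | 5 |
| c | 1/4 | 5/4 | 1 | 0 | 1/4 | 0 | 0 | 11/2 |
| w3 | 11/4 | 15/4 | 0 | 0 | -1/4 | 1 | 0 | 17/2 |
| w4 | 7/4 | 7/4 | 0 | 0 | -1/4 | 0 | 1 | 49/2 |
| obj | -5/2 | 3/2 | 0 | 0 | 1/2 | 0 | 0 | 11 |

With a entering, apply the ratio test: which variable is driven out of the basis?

w1

Column a entries and ratios — w1: 5/3 = 5/3; c: (11/2)/(1/4) = 22; w3: (17/2)/(11/4) = 34/11; w4: (49/2)/(7/4) = 14.
Smallest ratio is 5/3 in the row of w1, so w1 leaves.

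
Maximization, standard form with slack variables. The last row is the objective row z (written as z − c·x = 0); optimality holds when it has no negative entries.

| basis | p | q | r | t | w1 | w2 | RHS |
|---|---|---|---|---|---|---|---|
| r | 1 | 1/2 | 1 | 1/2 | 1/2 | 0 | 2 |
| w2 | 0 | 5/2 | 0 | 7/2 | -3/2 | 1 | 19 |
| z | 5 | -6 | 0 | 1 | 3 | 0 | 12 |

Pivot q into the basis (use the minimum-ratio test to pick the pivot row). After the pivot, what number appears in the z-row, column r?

Ratio test on column q — row 1: 2/(1/2) = 4; row 2: 19/(5/2) = 38/5. Minimum is 4 at row 1 (r leaves); pivot element 1/2.
Divide row 1 by 1/2; eliminate column q from the other rows.
z-row update in column r: 0 − (-6)·2 = 12.

12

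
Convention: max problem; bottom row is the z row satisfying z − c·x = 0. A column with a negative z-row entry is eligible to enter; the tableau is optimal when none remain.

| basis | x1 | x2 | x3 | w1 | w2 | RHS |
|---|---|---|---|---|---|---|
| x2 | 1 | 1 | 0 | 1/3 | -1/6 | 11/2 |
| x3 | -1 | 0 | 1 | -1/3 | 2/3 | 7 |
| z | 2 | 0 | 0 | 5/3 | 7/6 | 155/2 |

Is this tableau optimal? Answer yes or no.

yes

Every z-row coefficient is ≥ 0, so the tableau is optimal.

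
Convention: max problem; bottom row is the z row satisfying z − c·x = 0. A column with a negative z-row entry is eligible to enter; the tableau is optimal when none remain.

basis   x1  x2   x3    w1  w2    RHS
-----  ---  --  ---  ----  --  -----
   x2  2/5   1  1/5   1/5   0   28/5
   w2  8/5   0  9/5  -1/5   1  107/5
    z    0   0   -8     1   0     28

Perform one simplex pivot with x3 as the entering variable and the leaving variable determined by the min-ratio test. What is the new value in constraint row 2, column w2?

Ratio test on column x3 — row 1: (28/5)/(1/5) = 28; row 2: (107/5)/(9/5) = 107/9. Minimum is 107/9 at row 2 (w2 leaves); pivot element 9/5.
Divide row 2 by 9/5; eliminate column x3 from the other rows.
In the new row 2, the w2 entry is the old entry divided by the pivot: 1/(9/5) = 5/9.

5/9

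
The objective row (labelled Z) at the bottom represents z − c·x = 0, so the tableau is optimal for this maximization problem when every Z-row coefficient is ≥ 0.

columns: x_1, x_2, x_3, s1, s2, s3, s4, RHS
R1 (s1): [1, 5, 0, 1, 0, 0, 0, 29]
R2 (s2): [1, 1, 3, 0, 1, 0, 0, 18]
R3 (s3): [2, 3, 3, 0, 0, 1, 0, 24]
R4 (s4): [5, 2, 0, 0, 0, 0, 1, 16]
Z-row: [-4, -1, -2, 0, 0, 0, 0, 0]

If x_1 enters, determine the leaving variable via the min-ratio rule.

Column x_1 entries and ratios — s1: 29/1 = 29; s2: 18/1 = 18; s3: 24/2 = 12; s4: 16/5 = 16/5.
Smallest ratio is 16/5 in the row of s4, so s4 leaves.

s4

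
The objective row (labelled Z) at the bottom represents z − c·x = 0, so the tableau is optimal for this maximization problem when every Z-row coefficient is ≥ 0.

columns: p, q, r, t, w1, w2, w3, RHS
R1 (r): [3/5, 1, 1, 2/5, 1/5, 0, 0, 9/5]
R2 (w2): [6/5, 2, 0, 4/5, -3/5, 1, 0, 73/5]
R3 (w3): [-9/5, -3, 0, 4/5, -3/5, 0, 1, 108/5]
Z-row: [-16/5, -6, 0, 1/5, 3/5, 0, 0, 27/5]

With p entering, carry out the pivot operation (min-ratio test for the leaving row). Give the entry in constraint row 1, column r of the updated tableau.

Ratio test on column p — row 1: (9/5)/(3/5) = 3; row 2: (73/5)/(6/5) = 73/6; row 3: entry -9/5 ≤ 0. Minimum is 3 at row 1 (r leaves); pivot element 3/5.
Divide row 1 by 3/5; eliminate column p from the other rows.
In the new row 1, the r entry is the old entry divided by the pivot: 1/(3/5) = 5/3.

5/3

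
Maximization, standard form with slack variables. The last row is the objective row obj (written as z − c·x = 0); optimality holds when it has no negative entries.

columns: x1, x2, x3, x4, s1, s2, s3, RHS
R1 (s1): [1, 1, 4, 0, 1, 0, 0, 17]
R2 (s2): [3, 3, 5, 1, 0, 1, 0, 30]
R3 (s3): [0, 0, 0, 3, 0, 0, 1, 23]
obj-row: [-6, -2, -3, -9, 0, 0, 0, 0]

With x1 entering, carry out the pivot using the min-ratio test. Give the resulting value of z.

Ratio test on column x1 — row 1: 17/1 = 17; row 2: 30/3 = 10; row 3: entry 0 ≤ 0. Minimum is 10 at row 2 (s2 leaves); pivot element 3.
Pivot on row 2; the obj-row RHS becomes 0 − (-6)·10 = 60.

60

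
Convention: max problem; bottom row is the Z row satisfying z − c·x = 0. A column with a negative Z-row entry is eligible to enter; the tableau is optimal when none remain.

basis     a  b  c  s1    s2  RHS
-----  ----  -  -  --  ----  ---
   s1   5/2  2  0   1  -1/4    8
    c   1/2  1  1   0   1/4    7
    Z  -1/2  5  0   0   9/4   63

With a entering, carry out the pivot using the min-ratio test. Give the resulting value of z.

Ratio test on column a — row 1: 8/(5/2) = 16/5; row 2: 7/(1/2) = 14. Minimum is 16/5 at row 1 (s1 leaves); pivot element 5/2.
Pivot on row 1; the Z-row RHS becomes 63 − (-1/2)·(16/5) = 323/5.

323/5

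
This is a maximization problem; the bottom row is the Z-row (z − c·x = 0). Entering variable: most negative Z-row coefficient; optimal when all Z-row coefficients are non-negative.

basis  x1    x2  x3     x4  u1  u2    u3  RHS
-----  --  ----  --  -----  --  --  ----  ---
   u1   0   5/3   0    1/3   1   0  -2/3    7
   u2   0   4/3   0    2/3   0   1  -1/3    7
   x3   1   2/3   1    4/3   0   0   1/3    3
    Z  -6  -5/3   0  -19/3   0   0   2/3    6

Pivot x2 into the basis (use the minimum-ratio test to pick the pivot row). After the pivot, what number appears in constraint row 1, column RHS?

Ratio test on column x2 — row 1: 7/(5/3) = 21/5; row 2: 7/(4/3) = 21/4; row 3: 3/(2/3) = 9/2. Minimum is 21/5 at row 1 (u1 leaves); pivot element 5/3.
Divide row 1 by 5/3; eliminate column x2 from the other rows.
In the new row 1, the RHS entry is the old entry divided by the pivot: 7/(5/3) = 21/5.

21/5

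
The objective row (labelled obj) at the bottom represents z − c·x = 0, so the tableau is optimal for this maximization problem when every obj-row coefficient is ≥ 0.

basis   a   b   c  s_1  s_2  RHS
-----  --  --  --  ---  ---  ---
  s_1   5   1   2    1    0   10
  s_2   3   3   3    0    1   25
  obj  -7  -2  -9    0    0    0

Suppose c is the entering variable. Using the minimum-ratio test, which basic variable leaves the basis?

Column c entries and ratios — s_1: 10/2 = 5; s_2: 25/3 = 25/3.
Smallest ratio is 5 in the row of s_1, so s_1 leaves.

s_1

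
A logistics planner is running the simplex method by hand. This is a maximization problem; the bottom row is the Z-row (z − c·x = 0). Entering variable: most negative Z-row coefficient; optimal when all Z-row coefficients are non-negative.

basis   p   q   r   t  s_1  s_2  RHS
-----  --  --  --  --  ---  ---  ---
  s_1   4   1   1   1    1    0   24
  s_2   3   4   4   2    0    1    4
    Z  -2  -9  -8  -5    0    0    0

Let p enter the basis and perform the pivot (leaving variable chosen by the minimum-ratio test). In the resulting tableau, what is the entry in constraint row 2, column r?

Ratio test on column p — row 1: 24/4 = 6; row 2: 4/3 = 4/3. Minimum is 4/3 at row 2 (s_2 leaves); pivot element 3.
Divide row 2 by 3; eliminate column p from the other rows.
In the new row 2, the r entry is the old entry divided by the pivot: 4/3 = 4/3.

4/3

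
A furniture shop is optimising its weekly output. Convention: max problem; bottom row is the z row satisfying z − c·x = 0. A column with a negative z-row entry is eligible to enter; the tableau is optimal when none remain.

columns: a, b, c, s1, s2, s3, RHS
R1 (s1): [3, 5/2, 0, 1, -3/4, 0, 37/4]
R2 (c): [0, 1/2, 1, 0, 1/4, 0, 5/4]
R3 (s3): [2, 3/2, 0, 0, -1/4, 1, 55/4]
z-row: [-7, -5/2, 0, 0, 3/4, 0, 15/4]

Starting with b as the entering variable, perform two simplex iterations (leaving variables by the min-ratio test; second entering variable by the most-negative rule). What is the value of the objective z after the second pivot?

Ratio test on column b — row 1: (37/4)/(5/2) = 37/10; row 2: (5/4)/(1/2) = 5/2; row 3: (55/4)/(3/2) = 55/6. Minimum is 5/2 at row 2 (c leaves); pivot element 1/2.
Pivot on row 2; the z-row RHS becomes 15/4 − (-5/2)·(5/2) = 10.
Next entering variable (most negative z-row entry -7): a.
Ratio test on column a — row 1: 3/3 = 1; row 2: entry 0 ≤ 0; row 3: 10/2 = 5. Minimum is 1 at row 1 (s1 leaves); pivot element 3.
After the second pivot the z-row RHS is 10 − (-7)·1 = 17.

17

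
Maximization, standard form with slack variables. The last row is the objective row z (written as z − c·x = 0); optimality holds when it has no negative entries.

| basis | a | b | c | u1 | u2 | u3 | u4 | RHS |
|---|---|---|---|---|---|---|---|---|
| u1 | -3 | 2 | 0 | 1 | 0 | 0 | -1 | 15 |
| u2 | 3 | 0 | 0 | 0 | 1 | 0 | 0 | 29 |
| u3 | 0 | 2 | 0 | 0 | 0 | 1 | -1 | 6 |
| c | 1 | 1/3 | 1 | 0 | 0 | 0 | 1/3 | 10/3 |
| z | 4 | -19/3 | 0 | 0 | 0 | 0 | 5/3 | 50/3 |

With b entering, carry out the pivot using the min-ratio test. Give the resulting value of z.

Ratio test on column b — row 1: 15/2 = 15/2; row 2: entry 0 ≤ 0; row 3: 6/2 = 3; row 4: (10/3)/(1/3) = 10. Minimum is 3 at row 3 (u3 leaves); pivot element 2.
Pivot on row 3; the z-row RHS becomes 50/3 − (-19/3)·3 = 107/3.

107/3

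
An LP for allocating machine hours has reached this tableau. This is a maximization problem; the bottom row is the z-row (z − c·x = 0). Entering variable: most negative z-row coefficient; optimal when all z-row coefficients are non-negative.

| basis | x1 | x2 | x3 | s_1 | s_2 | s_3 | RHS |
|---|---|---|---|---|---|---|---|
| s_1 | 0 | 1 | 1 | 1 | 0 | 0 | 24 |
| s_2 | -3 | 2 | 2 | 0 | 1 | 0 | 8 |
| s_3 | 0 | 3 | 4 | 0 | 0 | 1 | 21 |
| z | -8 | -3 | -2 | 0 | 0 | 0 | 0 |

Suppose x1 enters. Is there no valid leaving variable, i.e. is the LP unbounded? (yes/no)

Every constraint-row entry in column x1 is ≤ 0, so increasing x1 is unbounded.

yes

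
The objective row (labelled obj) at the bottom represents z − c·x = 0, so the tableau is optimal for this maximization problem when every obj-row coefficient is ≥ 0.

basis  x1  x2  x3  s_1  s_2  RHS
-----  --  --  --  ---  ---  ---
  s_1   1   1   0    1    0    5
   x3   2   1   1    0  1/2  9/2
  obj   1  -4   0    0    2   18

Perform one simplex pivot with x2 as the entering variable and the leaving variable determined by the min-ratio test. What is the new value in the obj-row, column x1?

9

Ratio test on column x2 — row 1: 5/1 = 5; row 2: (9/2)/1 = 9/2. Minimum is 9/2 at row 2 (x3 leaves); pivot element 1.
Divide row 2 by 1; eliminate column x2 from the other rows.
obj-row update in column x1: 1 − (-4)·2 = 9.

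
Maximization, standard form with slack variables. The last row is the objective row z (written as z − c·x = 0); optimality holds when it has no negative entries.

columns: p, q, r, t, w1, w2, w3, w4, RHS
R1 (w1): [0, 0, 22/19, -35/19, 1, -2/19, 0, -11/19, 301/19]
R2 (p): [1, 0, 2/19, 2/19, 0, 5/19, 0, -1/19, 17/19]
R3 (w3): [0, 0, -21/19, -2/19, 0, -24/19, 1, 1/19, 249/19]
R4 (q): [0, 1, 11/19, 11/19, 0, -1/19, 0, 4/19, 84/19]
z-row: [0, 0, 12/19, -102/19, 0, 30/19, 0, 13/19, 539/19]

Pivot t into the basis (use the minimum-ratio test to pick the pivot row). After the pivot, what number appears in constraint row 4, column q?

19/11

Ratio test on column t — row 1: entry -35/19 ≤ 0; row 2: (17/19)/(2/19) = 17/2; row 3: entry -2/19 ≤ 0; row 4: (84/19)/(11/19) = 84/11. Minimum is 84/11 at row 4 (q leaves); pivot element 11/19.
Divide row 4 by 11/19; eliminate column t from the other rows.
In the new row 4, the q entry is the old entry divided by the pivot: 1/(11/19) = 19/11.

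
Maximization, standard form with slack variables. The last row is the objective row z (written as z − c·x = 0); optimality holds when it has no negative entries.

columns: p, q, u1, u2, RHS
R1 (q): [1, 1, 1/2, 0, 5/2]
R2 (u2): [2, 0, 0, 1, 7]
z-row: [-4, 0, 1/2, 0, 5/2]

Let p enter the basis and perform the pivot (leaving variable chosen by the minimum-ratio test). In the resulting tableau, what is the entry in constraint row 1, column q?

1

Ratio test on column p — row 1: (5/2)/1 = 5/2; row 2: 7/2 = 7/2. Minimum is 5/2 at row 1 (q leaves); pivot element 1.
Divide row 1 by 1; eliminate column p from the other rows.
In the new row 1, the q entry is the old entry divided by the pivot: 1/1 = 1.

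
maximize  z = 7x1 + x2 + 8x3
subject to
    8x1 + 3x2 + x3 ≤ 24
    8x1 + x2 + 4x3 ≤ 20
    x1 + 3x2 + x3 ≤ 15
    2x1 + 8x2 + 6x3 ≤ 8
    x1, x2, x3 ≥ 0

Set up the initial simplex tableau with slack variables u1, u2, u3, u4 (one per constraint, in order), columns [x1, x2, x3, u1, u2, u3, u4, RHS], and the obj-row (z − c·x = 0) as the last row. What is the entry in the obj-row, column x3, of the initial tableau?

-8

The obj-row carries the negated objective coefficients: the x3 entry is -8.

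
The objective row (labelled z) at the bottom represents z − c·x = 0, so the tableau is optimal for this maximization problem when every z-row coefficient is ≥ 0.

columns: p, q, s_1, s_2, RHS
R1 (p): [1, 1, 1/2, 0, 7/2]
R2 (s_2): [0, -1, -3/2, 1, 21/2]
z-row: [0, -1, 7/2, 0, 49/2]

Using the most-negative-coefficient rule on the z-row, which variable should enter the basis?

q

Negative z-row entries: q: -1.
The most negative is -1 in column q, so q enters.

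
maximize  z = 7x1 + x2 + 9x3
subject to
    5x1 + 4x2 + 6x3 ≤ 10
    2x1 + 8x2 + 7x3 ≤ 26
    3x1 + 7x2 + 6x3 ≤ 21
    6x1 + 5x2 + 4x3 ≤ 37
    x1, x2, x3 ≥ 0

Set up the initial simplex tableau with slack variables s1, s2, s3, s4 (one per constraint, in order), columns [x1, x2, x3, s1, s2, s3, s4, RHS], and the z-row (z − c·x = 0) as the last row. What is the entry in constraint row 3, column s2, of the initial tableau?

0

Slack s2 belongs to constraint 2; its column is the unit vector e_2, so the entry in row 3 is 0.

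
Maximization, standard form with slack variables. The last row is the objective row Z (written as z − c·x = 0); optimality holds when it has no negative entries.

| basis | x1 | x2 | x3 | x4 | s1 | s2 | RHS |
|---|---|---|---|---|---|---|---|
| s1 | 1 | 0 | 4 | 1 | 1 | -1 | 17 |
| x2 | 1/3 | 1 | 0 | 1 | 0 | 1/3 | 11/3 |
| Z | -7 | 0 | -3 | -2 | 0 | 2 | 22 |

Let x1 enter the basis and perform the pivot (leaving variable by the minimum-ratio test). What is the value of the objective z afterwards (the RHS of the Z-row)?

99

Ratio test on column x1 — row 1: 17/1 = 17; row 2: (11/3)/(1/3) = 11. Minimum is 11 at row 2 (x2 leaves); pivot element 1/3.
Pivot on row 2; the Z-row RHS becomes 22 − (-7)·11 = 99.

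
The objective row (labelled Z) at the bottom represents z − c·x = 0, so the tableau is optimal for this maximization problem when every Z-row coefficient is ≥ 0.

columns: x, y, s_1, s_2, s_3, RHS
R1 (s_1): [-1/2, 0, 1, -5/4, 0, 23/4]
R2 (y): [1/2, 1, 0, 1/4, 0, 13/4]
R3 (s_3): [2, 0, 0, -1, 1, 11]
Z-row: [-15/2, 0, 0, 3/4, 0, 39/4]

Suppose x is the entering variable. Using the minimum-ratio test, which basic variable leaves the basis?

Column x entries and ratios — s_1: -1/2 ≤ 0, skip; y: (13/4)/(1/2) = 13/2; s_3: 11/2 = 11/2.
Smallest ratio is 11/2 in the row of s_3, so s_3 leaves.

s_3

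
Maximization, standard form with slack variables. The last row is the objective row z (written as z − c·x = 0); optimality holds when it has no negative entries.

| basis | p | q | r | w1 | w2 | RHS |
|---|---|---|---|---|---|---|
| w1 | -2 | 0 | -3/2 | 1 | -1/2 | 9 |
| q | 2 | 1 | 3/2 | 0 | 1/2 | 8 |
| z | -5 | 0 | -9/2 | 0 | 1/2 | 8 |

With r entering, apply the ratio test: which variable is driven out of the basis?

Column r entries and ratios — w1: -3/2 ≤ 0, skip; q: 8/(3/2) = 16/3.
Smallest ratio is 16/3 in the row of q, so q leaves.

q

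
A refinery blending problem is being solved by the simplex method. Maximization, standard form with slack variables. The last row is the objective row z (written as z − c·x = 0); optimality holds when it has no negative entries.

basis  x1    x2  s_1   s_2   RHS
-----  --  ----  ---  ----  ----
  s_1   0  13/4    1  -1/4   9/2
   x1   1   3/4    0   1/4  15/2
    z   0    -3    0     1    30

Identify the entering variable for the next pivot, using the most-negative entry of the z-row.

Negative z-row entries: x2: -3.
The most negative is -3 in column x2, so x2 enters.

x2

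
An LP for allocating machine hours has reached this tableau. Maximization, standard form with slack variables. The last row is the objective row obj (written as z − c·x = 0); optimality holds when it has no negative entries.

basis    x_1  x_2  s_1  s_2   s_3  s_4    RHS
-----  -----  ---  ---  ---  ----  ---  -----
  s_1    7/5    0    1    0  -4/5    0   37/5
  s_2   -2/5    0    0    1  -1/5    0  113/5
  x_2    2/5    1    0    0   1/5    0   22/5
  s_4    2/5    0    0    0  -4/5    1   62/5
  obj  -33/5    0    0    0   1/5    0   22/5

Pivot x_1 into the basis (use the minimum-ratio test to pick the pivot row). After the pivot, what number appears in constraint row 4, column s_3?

-4/7

Ratio test on column x_1 — row 1: (37/5)/(7/5) = 37/7; row 2: entry -2/5 ≤ 0; row 3: (22/5)/(2/5) = 11; row 4: (62/5)/(2/5) = 31. Minimum is 37/7 at row 1 (s_1 leaves); pivot element 7/5.
Divide row 1 by 7/5; eliminate column x_1 from the other rows.
Row 4 update in column s_3: -4/5 − (2/5)·(-4/7) = -4/7.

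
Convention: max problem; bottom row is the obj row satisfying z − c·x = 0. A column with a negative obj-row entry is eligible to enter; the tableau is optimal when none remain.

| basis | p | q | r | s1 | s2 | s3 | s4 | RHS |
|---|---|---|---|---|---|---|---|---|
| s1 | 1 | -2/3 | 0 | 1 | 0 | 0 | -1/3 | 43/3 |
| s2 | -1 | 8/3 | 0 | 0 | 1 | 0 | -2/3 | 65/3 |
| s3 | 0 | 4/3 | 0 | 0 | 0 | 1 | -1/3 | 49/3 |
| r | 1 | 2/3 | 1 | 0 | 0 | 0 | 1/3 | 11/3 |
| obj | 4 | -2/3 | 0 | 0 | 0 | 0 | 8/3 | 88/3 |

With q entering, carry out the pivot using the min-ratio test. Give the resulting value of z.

Ratio test on column q — row 1: entry -2/3 ≤ 0; row 2: (65/3)/(8/3) = 65/8; row 3: (49/3)/(4/3) = 49/4; row 4: (11/3)/(2/3) = 11/2. Minimum is 11/2 at row 4 (r leaves); pivot element 2/3.
Pivot on row 4; the obj-row RHS becomes 88/3 − (-2/3)·(11/2) = 33.

33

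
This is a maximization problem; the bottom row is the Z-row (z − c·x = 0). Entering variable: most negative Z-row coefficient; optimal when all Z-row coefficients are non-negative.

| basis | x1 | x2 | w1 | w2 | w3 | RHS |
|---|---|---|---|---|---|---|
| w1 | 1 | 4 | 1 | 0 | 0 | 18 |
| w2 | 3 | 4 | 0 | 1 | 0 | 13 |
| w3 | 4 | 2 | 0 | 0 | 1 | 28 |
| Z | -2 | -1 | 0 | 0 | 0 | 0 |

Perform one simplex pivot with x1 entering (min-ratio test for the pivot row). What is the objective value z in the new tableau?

26/3

Ratio test on column x1 — row 1: 18/1 = 18; row 2: 13/3 = 13/3; row 3: 28/4 = 7. Minimum is 13/3 at row 2 (w2 leaves); pivot element 3.
Pivot on row 2; the Z-row RHS becomes 0 − (-2)·(13/3) = 26/3.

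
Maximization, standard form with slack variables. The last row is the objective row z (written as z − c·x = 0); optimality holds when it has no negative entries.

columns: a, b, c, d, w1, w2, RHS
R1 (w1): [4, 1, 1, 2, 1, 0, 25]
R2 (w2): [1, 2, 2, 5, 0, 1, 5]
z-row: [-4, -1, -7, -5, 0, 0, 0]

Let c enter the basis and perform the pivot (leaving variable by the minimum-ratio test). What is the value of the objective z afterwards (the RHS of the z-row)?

35/2

Ratio test on column c — row 1: 25/1 = 25; row 2: 5/2 = 5/2. Minimum is 5/2 at row 2 (w2 leaves); pivot element 2.
Pivot on row 2; the z-row RHS becomes 0 − (-7)·(5/2) = 35/2.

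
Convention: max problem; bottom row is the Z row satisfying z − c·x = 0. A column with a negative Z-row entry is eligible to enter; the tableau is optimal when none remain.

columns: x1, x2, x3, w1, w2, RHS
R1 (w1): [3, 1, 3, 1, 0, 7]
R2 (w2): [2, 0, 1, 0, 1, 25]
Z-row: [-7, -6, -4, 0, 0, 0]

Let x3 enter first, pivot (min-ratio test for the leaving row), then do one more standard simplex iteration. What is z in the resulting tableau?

Ratio test on column x3 — row 1: 7/3 = 7/3; row 2: 25/1 = 25. Minimum is 7/3 at row 1 (w1 leaves); pivot element 3.
Pivot on row 1; the Z-row RHS becomes 0 − (-4)·(7/3) = 28/3.
Next entering variable (most negative Z-row entry -14/3): x2.
Ratio test on column x2 — row 1: (7/3)/(1/3) = 7; row 2: entry -1/3 ≤ 0. Minimum is 7 at row 1 (x3 leaves); pivot element 1/3.
After the second pivot the Z-row RHS is 28/3 − (-14/3)·7 = 42.

42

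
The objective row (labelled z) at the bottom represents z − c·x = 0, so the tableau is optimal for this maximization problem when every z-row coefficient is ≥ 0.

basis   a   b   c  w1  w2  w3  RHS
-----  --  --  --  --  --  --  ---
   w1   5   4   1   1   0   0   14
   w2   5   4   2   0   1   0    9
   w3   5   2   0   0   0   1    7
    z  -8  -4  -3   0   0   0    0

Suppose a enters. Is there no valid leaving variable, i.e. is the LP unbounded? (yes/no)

no

Column a has positive entries in row(s) 1, 2, 3, so the ratio test bounds it — not unbounded.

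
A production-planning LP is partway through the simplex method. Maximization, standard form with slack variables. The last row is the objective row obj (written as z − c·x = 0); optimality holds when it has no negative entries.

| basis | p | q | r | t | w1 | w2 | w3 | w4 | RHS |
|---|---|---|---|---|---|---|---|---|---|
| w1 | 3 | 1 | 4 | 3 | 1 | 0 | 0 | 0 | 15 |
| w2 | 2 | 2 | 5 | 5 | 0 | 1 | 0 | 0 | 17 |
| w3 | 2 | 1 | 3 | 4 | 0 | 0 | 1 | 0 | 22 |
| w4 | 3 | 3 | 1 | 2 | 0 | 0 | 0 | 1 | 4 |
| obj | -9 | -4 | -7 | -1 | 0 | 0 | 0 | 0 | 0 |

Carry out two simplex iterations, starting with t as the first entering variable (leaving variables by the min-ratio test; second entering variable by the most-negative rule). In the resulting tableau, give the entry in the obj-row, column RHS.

Ratio test on column t — row 1: 15/3 = 5; row 2: 17/5 = 17/5; row 3: 22/4 = 11/2; row 4: 4/2 = 2. Minimum is 2 at row 4 (w4 leaves); pivot element 2.
Divide row 4 by 2; eliminate column t from the other rows.
Second iteration: most negative obj-row entry is -15/2 in column p, so p enters.
Ratio test on column p — row 1: entry -3/2 ≤ 0; row 2: entry -11/2 ≤ 0; row 3: entry -4 ≤ 0; row 4: 2/(3/2) = 4/3. Minimum is 4/3 at row 4 (t leaves); pivot element 3/2.
Divide row 4 by 3/2; eliminate column p from the other rows.
After both pivots, the entry at the obj-row, column RHS is 12.

12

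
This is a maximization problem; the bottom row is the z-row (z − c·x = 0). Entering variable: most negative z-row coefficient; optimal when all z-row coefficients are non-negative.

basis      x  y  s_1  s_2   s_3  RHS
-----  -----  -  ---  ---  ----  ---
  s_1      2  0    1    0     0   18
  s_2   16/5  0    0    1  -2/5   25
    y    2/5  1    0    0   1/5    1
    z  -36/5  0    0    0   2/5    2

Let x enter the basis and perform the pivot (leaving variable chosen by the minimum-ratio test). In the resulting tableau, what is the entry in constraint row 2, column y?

-8

Ratio test on column x — row 1: 18/2 = 9; row 2: 25/(16/5) = 125/16; row 3: 1/(2/5) = 5/2. Minimum is 5/2 at row 3 (y leaves); pivot element 2/5.
Divide row 3 by 2/5; eliminate column x from the other rows.
Row 2 update in column y: 0 − (16/5)·(5/2) = -8.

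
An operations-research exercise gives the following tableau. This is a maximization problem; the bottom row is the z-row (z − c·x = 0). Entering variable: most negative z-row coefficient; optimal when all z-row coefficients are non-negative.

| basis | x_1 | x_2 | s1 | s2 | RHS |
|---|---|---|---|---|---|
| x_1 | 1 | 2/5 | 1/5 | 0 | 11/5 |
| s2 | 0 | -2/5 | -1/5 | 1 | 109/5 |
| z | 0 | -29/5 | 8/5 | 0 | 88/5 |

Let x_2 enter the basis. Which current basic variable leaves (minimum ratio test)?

Column x_2 entries and ratios — x_1: (11/5)/(2/5) = 11/2; s2: -2/5 ≤ 0, skip.
Smallest ratio is 11/2 in the row of x_1, so x_1 leaves.

x_1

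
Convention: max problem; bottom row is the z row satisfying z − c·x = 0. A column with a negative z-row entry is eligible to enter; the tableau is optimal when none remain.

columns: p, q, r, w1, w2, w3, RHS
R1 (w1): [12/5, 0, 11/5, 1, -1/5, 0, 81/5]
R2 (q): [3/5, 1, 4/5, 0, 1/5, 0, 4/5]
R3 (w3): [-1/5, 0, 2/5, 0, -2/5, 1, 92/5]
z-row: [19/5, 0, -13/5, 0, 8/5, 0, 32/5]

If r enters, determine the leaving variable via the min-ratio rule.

Column r entries and ratios — w1: (81/5)/(11/5) = 81/11; q: (4/5)/(4/5) = 1; w3: (92/5)/(2/5) = 46.
Smallest ratio is 1 in the row of q, so q leaves.

q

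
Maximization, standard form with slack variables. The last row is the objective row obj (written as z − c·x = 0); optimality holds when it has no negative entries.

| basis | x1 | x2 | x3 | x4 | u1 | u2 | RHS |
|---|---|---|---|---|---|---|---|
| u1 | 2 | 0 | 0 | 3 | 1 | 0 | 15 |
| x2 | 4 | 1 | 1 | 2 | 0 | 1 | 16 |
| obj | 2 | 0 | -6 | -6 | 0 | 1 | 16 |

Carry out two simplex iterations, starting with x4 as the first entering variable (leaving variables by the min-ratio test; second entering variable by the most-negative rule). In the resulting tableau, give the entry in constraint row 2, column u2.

1

Ratio test on column x4 — row 1: 15/3 = 5; row 2: 16/2 = 8. Minimum is 5 at row 1 (u1 leaves); pivot element 3.
Divide row 1 by 3; eliminate column x4 from the other rows.
Second iteration: most negative obj-row entry is -6 in column x3, so x3 enters.
Ratio test on column x3 — row 1: entry 0 ≤ 0; row 2: 6/1 = 6. Minimum is 6 at row 2 (x2 leaves); pivot element 1.
Divide row 2 by 1; eliminate column x3 from the other rows.
After both pivots, the entry at constraint row 2, column u2 is 1.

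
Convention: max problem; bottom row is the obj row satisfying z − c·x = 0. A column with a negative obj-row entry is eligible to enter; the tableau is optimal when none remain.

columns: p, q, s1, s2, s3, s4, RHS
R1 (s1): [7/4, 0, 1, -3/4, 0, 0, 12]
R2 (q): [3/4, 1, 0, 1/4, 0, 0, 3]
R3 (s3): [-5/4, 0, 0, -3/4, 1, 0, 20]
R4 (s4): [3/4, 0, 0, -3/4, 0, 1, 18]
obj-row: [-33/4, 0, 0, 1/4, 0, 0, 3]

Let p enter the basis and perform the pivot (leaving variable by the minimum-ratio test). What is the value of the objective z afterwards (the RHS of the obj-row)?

36

Ratio test on column p — row 1: 12/(7/4) = 48/7; row 2: 3/(3/4) = 4; row 3: entry -5/4 ≤ 0; row 4: 18/(3/4) = 24. Minimum is 4 at row 2 (q leaves); pivot element 3/4.
Pivot on row 2; the obj-row RHS becomes 3 − (-33/4)·4 = 36.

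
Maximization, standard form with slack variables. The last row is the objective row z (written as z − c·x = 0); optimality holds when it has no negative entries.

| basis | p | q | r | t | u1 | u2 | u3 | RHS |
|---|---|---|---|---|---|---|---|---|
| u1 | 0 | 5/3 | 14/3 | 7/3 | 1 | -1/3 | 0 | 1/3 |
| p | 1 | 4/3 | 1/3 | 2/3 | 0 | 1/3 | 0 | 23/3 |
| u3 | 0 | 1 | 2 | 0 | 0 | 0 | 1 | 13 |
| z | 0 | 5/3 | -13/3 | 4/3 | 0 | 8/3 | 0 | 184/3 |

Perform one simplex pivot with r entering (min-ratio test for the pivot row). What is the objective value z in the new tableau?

863/14

Ratio test on column r — row 1: (1/3)/(14/3) = 1/14; row 2: (23/3)/(1/3) = 23; row 3: 13/2 = 13/2. Minimum is 1/14 at row 1 (u1 leaves); pivot element 14/3.
Pivot on row 1; the z-row RHS becomes 184/3 − (-13/3)·(1/14) = 863/14.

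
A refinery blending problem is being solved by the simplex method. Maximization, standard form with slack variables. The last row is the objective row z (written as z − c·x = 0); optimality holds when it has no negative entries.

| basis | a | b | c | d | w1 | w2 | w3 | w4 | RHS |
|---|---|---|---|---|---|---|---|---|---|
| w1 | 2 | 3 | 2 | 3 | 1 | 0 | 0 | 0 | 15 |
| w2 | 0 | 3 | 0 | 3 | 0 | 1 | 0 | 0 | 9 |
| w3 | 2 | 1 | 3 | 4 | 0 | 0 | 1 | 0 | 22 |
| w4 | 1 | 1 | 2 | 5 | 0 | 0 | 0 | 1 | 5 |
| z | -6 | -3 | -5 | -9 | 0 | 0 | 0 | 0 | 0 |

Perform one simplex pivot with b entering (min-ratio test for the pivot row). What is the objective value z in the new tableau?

9

Ratio test on column b — row 1: 15/3 = 5; row 2: 9/3 = 3; row 3: 22/1 = 22; row 4: 5/1 = 5. Minimum is 3 at row 2 (w2 leaves); pivot element 3.
Pivot on row 2; the z-row RHS becomes 0 − (-3)·3 = 9.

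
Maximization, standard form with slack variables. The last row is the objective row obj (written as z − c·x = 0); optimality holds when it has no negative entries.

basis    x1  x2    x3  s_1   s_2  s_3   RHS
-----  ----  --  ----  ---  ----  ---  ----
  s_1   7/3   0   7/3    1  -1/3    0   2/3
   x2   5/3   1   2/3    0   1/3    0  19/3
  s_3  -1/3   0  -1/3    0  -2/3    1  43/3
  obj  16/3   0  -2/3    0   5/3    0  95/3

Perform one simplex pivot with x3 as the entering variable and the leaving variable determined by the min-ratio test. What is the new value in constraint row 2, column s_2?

3/7

Ratio test on column x3 — row 1: (2/3)/(7/3) = 2/7; row 2: (19/3)/(2/3) = 19/2; row 3: entry -1/3 ≤ 0. Minimum is 2/7 at row 1 (s_1 leaves); pivot element 7/3.
Divide row 1 by 7/3; eliminate column x3 from the other rows.
Row 2 update in column s_2: 1/3 − (2/3)·(-1/7) = 3/7.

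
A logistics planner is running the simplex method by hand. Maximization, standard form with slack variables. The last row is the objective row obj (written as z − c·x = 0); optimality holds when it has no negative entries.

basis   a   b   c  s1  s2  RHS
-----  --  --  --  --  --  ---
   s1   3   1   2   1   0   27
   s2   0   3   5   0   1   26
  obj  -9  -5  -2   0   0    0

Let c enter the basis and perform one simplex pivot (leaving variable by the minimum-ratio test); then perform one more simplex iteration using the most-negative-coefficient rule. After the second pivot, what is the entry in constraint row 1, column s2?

-2/15

Ratio test on column c — row 1: 27/2 = 27/2; row 2: 26/5 = 26/5. Minimum is 26/5 at row 2 (s2 leaves); pivot element 5.
Divide row 2 by 5; eliminate column c from the other rows.
Second iteration: most negative obj-row entry is -9 in column a, so a enters.
Ratio test on column a — row 1: (83/5)/3 = 83/15; row 2: entry 0 ≤ 0. Minimum is 83/15 at row 1 (s1 leaves); pivot element 3.
Divide row 1 by 3; eliminate column a from the other rows.
After both pivots, the entry at constraint row 1, column s2 is -2/15.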